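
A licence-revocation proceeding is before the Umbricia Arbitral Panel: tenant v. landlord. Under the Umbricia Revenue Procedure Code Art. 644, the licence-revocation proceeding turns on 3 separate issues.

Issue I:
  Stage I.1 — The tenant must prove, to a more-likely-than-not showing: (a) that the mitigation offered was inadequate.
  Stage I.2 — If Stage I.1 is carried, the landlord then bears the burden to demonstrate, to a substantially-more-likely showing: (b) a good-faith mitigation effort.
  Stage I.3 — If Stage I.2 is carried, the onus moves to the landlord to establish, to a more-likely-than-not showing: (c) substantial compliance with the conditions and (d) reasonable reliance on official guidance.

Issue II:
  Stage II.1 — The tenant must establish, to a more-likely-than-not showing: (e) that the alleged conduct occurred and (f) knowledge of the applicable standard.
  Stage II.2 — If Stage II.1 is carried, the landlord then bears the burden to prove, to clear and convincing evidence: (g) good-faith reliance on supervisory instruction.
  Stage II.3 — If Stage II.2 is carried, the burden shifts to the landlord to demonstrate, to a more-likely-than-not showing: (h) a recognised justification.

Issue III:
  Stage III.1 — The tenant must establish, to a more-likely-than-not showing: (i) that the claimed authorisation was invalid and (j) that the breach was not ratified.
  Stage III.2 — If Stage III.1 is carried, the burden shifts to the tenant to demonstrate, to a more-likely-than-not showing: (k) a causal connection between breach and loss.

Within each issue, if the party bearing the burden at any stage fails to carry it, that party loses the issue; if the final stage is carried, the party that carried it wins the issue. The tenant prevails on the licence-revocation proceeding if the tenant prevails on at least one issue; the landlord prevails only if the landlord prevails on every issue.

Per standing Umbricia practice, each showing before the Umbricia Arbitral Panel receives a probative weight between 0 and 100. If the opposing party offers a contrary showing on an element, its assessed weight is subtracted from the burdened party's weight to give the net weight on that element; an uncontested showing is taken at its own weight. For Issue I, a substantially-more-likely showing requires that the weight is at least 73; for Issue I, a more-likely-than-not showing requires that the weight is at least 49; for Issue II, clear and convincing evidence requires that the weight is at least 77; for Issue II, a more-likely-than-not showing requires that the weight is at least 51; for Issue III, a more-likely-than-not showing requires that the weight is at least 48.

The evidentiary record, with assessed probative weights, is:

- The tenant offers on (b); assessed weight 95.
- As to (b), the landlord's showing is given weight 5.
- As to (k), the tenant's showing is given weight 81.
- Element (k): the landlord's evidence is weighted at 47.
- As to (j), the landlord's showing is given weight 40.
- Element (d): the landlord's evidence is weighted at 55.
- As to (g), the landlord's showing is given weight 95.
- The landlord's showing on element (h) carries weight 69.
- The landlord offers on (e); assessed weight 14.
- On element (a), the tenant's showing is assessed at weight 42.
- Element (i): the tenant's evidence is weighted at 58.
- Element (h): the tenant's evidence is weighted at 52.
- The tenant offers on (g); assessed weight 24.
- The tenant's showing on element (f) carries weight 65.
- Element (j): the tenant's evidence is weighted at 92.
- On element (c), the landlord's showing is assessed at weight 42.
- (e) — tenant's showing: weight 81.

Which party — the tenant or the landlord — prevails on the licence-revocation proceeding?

— Issue I —
At Stage I.1 the tenant must meet a more-likely-than-not showing (weight is at least 49): on (a) the weight is 42, < 49, so (a) does not meet the standard.
  The tenant does not carry Stage I.1.
So the landlord prevails on this issue.
— Issue II —
At Stage II.1 the tenant must meet a more-likely-than-not showing (weight is at least 51): on (e) the weight is 81 less the opposing 14 gives net 67, ≥ 51, so (e) meets the standard; on (f) the weight is 65, which does reach 51, so (f) meets the standard.
  The tenant carries Stage II.1; the landlord now bears the burden.
At Stage II.2 the landlord must meet clear and convincing evidence (weight is at least 77): on (g) the weight is 95 less the opposing 24 gives net 71, < 77, so (g) does not meet the standard.
  The landlord does not carry Stage II.2.
The analysis ends at Stage II.2; the tenant prevails on this issue.
— Issue III —
Stage III.1 (tenant, a more-likely-than-not showing, weight is at least 48): (i) 58 ≥ 48 — meets; (j) net 92−40=52 ≥ 48 — meets.
  Stage III.1 is satisfied; the tenant continues to bear the burden.
Stage III.2 (tenant, a more-likely-than-not showing, weight is at least 48): (k) net 81−47=34 < 48 — fails.
  Not every element is met, so the tenant fails to carry Stage III.2.
The landlord prevails on this issue.
Per-issue: Issue I → landlord; Issue II → tenant; Issue III → landlord. The tenant must prevail on at least one issue; overall, the tenant prevails.

tenant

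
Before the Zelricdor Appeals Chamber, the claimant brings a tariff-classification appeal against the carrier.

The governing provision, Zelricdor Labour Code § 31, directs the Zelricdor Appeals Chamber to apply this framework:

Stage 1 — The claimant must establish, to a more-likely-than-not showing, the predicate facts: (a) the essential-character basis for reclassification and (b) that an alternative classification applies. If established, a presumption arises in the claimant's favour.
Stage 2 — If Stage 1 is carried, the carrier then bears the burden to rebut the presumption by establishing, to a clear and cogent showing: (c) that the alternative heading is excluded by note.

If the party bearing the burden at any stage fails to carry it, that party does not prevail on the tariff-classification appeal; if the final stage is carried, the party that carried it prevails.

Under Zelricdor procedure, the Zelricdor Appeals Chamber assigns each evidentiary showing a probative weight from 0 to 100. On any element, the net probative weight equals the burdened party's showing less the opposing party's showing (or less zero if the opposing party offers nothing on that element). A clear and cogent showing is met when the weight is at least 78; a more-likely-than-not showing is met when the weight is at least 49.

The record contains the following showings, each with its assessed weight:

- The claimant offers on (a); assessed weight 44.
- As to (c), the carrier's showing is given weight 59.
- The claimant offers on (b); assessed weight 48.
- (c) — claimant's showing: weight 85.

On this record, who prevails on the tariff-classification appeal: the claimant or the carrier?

At Stage 1 the claimant must meet a more-likely-than-not showing (weight is at least 49): on (a) the weight is 44, which does not reach 49, so (a) does not meet the standard; on (b) the weight is 48, which does not reach 49, so (b) does not meet the standard.
  Not every element is met, so the claimant fails to carry Stage 1.
The analysis ends at Stage 1; the carrier prevails.

carrier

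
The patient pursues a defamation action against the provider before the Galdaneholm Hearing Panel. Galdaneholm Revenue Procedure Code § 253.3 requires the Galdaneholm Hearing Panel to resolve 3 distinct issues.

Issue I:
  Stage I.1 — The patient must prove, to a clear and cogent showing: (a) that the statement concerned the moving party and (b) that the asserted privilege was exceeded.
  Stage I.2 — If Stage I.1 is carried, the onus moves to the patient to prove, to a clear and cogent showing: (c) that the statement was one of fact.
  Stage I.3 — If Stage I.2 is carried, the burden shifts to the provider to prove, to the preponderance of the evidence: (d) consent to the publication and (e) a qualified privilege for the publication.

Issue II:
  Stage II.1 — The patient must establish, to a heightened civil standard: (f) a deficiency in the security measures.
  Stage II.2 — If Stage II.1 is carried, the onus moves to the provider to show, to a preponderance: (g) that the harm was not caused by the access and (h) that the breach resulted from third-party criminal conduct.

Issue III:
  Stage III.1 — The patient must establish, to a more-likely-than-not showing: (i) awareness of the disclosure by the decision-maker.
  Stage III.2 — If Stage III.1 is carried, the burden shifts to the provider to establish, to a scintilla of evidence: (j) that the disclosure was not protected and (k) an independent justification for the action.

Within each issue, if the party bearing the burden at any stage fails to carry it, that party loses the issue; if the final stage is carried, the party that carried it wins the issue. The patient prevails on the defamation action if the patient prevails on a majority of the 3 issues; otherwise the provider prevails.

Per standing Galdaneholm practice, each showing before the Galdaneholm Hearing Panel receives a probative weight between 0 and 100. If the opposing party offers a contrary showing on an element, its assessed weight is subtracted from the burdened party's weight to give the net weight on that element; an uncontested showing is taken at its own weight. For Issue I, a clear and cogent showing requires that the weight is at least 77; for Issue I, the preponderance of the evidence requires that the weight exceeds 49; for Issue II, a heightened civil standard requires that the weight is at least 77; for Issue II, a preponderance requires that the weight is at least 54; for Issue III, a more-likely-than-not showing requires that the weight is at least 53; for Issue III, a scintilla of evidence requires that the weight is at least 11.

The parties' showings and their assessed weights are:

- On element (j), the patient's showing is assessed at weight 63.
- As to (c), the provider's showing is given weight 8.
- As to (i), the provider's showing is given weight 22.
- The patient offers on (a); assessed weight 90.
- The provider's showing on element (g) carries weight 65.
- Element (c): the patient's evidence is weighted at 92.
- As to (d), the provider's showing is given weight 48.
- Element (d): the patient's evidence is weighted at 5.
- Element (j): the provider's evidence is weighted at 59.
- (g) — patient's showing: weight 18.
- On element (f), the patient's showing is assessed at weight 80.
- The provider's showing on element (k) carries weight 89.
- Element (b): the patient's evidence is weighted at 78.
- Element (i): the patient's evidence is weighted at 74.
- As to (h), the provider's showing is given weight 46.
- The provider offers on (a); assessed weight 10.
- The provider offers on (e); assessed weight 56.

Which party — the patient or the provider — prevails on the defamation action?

patient

— Issue I —
At Stage I.1 the patient must meet a clear and cogent showing (weight is at least 77): on (a) the weight is 90 less the opposing 10 gives net 80, ≥ 77, so (a) meets the standard; on (b) the weight is 78, ≥ 77, so (b) meets the standard.
  All elements met. The patient retains the burden for Stage I.2.
At Stage I.2 the patient must meet a clear and cogent showing (weight is at least 77): on (c) the weight is 92 less the opposing 8 gives net 84, which does reach 77, so (c) meets the standard.
  All elements met. The burden passes to the provider.
At Stage I.3 the provider must meet the preponderance of the evidence (weight exceeds 49): on (d) the weight is 48 less the opposing 5 gives net 43, which does not exceed 49, so (d) does not meet the standard; on (e) the weight is 56, > 49, so (e) meets the standard.
  The provider does not carry Stage I.3.
So the patient prevails on this issue.
— Issue II —
Stage II.1 — burden on patient; standard: a heightened civil standard (weight is at least 77).
    (f): 80 ≥ 77 [met]
  Stage II.1 is satisfied; the onus moves to the provider.
Stage II.2 — burden on provider; standard: a preponderance (weight is at least 54).
    (g): 65 − 18 = 47 < 54 [not met]
    (h): 46 < 54 [not met]
  Not every element is met, so the provider fails to carry Stage II.2.
So the patient prevails on this issue.
— Issue III —
At Stage III.1 the patient must meet a more-likely-than-not showing (weight is at least 53): on (i) the weight is 74 less the opposing 22 gives net 52, < 53, so (i) does not meet the standard.
  The patient does not carry Stage III.1.
The analysis ends at Stage III.1; the provider prevails on this issue.
Per-issue: Issue I → patient; Issue II → patient; Issue III → provider. The patient must prevail on a majority of issues; overall, the patient prevails.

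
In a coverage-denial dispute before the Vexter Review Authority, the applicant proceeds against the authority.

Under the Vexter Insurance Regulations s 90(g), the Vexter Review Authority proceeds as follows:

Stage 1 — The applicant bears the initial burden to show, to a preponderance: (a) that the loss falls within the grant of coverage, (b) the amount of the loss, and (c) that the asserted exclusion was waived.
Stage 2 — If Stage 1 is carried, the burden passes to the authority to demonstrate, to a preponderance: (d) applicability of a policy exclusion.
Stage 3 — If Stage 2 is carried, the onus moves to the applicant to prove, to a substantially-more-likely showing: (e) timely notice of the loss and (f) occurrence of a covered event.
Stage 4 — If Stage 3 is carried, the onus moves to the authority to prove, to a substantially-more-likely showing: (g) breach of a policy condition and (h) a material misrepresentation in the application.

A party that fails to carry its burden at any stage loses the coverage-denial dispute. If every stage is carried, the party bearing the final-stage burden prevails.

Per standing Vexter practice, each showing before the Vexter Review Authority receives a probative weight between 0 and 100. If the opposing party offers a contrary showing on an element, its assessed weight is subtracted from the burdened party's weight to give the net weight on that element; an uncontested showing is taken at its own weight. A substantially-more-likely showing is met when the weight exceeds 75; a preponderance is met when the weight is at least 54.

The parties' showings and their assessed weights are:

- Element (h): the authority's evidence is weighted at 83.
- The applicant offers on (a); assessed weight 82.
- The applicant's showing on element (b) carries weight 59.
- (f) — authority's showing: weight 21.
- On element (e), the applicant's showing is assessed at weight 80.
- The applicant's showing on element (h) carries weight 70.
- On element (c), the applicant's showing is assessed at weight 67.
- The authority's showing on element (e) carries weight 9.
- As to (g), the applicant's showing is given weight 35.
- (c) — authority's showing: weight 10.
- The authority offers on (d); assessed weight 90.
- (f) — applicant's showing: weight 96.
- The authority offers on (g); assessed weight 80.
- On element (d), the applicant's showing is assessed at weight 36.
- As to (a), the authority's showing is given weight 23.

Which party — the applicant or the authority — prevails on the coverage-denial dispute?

authority

Stage 1 (applicant, a preponderance, weight is at least 54): (a) net 82−23=59 ≥ 54 — meets; (b) 59 ≥ 54 — meets; (c) net 67−10=57 ≥ 54 — meets.
  Stage 1 is satisfied; the onus moves to the authority.
Stage 2 (authority, a preponderance, weight is at least 54): (d) net 90−36=54 ≥ 54 — meets.
  Stage 2 is satisfied; the onus moves to the applicant.
Stage 3 (applicant, a substantially-more-likely showing, weight exceeds 75): (e) net 80−9=71 ≤ 75 — fails; (f) net 96−21=75 ≤ 75 — fails.
  Not every element is met, so the applicant fails to carry Stage 3.
The authority prevails.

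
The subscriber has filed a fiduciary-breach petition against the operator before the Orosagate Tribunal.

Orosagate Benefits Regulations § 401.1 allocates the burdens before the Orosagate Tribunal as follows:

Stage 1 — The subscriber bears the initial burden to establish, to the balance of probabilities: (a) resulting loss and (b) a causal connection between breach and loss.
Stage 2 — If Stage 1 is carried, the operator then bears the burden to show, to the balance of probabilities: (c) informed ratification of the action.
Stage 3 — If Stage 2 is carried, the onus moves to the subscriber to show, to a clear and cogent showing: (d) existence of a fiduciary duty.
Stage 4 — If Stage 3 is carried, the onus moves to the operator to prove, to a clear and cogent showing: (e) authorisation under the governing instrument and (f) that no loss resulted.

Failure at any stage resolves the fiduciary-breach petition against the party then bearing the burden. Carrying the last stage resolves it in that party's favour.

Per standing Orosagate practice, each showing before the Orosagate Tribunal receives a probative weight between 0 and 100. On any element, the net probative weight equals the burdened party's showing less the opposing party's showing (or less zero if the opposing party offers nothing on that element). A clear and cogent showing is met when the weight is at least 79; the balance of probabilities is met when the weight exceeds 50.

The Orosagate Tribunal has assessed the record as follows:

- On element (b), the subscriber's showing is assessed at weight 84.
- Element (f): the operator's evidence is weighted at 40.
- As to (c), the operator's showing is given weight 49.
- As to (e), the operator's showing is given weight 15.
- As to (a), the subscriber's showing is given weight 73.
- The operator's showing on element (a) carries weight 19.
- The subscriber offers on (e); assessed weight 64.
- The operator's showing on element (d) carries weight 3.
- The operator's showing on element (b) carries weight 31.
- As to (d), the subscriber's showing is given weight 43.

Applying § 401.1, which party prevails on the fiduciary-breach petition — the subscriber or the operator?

subscriber

Stage 1 (subscriber, the balance of probabilities, weight exceeds 50): (a) net 73−19=54 > 50 — meets; (b) net 84−31=53 > 50 — meets.
  All elements met. The burden passes to the operator.
Stage 2 (operator, the balance of probabilities, weight exceeds 50): (c) 49 ≤ 50 — fails.
  Not every element is met, so the operator fails to carry Stage 2.
The analysis ends at Stage 2; the subscriber prevails.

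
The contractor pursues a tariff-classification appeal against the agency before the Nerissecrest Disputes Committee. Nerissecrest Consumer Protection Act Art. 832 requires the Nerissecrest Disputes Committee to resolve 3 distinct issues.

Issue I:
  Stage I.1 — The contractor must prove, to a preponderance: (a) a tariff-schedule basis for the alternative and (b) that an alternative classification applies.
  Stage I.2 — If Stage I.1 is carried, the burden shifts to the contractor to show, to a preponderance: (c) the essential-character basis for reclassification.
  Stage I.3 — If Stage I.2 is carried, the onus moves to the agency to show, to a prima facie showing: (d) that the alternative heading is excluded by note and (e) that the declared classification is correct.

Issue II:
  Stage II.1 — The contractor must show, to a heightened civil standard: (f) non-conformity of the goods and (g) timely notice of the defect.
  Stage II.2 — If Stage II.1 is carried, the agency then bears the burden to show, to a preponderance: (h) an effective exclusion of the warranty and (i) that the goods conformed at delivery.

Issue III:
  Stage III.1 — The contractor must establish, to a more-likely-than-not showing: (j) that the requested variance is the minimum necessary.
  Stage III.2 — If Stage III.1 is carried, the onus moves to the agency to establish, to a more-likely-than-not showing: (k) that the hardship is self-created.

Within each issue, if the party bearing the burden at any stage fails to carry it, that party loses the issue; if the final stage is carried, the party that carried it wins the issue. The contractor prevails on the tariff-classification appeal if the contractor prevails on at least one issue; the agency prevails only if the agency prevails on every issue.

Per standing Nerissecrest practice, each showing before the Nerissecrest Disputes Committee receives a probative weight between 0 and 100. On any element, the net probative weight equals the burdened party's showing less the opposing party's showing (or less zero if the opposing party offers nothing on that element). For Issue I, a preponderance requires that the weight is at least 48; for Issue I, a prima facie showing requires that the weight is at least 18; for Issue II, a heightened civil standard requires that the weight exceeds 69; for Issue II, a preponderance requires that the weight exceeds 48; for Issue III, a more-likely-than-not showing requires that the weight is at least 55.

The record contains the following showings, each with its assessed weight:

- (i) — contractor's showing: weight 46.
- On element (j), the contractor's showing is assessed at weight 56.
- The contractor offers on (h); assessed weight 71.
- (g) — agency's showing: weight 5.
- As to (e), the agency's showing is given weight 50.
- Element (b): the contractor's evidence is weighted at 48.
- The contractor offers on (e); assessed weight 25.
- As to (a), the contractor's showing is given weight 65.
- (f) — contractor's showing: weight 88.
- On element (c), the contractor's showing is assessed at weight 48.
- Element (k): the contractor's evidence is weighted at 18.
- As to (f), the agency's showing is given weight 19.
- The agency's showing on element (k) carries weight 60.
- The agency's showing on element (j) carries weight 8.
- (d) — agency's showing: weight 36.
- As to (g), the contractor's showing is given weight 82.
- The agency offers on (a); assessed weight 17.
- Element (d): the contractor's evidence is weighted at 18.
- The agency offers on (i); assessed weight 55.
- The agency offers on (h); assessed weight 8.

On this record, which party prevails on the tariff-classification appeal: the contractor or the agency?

agency

— Issue I —
Stage I.1 — burden on contractor; standard: a preponderance (weight is at least 48).
    (a): 65 − 17 = 48 ≥ 48 [met]
    (b): 48 ≥ 48 [met]
  Stage I.1 is satisfied; the contractor continues to bear the burden.
Stage I.2 — burden on contractor; standard: a preponderance (weight is at least 48).
    (c): 48 ≥ 48 [met]
  Stage I.2 carried; the burden shifts to the agency.
Stage I.3 — burden on agency; standard: a prima facie showing (weight is at least 18).
    (d): 36 − 18 = 18 ≥ 18 [met]
    (e): 50 − 25 = 25 ≥ 18 [met]
  Stage I.3 carried; the final stage is satisfied.
With every stage satisfied, the agency prevails on this issue.
— Issue II —
Stage II.1 (contractor, a heightened civil standard, weight exceeds 69): (f) net 88−19=69 ≤ 69 — fails; (g) net 82−5=77 > 69 — meets.
  Stage II.1 not carried; the contractor fails its burden.
The analysis ends at Stage II.1; the agency prevails on this issue.
— Issue III —
Stage III.1 — burden on contractor; standard: a more-likely-than-not showing (weight is at least 55).
    (j): 56 − 8 = 48 < 55 [not met]
  Stage III.1 not carried; the contractor fails its burden.
The agency prevails on this issue.
Per-issue: Issue I → agency; Issue II → agency; Issue III → agency. The contractor must prevail on at least one issue; overall, the agency prevails.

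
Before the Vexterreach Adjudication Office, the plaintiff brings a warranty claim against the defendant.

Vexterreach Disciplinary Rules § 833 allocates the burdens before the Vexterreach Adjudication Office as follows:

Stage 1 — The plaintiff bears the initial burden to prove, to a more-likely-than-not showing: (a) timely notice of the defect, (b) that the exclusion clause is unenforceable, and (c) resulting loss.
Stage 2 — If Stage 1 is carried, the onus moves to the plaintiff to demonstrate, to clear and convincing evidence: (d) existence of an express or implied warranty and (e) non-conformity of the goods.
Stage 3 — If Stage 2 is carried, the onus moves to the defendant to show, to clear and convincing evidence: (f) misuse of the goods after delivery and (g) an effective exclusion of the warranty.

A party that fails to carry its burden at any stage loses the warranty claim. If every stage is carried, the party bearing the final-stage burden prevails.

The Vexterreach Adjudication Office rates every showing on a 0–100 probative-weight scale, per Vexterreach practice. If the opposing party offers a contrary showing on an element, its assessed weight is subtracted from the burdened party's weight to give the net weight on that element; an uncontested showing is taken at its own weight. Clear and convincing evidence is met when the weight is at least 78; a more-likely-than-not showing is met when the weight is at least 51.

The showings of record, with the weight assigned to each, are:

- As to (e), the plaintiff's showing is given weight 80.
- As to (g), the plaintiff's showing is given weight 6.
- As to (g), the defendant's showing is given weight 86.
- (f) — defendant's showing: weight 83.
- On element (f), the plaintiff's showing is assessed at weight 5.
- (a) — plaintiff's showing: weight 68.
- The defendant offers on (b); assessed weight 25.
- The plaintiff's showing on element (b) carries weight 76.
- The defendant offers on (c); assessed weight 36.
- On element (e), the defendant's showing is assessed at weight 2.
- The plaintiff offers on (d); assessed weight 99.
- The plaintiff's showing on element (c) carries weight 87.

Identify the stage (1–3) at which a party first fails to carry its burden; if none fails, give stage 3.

stage 3

Stage 1 (plaintiff, a more-likely-than-not showing, weight is at least 51): (a) 68 ≥ 51 — meets; (b) net 76−25=51 ≥ 51 — meets; (c) net 87−36=51 ≥ 51 — meets.
  Stage 1 is satisfied; the plaintiff continues to bear the burden.
Stage 2 (plaintiff, clear and convincing evidence, weight is at least 78): (d) 99 ≥ 78 — meets; (e) net 80−2=78 ≥ 78 — meets.
  Stage 2 carried; the burden shifts to the defendant.
Stage 3 (defendant, clear and convincing evidence, weight is at least 78): (f) net 83−5=78 ≥ 78 — meets; (g) net 86−6=80 ≥ 78 — meets.
  The defendant carries the last stage.
All stages carried — the defendant prevails.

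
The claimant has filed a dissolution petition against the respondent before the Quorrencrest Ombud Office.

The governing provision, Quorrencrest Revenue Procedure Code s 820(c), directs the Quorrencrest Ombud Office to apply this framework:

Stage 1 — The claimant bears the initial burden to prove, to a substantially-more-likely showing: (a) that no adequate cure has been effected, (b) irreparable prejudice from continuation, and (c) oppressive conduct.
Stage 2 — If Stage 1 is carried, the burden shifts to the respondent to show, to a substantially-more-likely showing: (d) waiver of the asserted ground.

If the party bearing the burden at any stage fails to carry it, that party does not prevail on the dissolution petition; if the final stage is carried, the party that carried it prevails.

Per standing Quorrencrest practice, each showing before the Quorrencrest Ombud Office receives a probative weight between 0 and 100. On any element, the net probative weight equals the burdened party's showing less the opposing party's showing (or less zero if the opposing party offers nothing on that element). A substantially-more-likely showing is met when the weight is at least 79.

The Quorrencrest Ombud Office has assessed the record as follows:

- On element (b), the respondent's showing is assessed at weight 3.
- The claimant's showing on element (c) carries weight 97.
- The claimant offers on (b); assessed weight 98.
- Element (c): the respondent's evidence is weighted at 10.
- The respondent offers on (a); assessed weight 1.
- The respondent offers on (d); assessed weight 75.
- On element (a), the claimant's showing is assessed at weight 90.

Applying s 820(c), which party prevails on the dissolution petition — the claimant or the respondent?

claimant

Stage 1 — burden on claimant; standard: a substantially-more-likely showing (weight is at least 79).
    (a): 90 − 1 = 89 ≥ 79 [met]
    (b): 98 − 3 = 95 ≥ 79 [met]
    (c): 97 − 10 = 87 ≥ 79 [met]
  Stage 1 is satisfied; the onus moves to the respondent.
Stage 2 — burden on respondent; standard: a substantially-more-likely showing (weight is at least 79).
    (d): 75 < 79 [not met]
  Not every element is met, so the respondent fails to carry Stage 2.
The analysis ends at Stage 2; the claimant prevails.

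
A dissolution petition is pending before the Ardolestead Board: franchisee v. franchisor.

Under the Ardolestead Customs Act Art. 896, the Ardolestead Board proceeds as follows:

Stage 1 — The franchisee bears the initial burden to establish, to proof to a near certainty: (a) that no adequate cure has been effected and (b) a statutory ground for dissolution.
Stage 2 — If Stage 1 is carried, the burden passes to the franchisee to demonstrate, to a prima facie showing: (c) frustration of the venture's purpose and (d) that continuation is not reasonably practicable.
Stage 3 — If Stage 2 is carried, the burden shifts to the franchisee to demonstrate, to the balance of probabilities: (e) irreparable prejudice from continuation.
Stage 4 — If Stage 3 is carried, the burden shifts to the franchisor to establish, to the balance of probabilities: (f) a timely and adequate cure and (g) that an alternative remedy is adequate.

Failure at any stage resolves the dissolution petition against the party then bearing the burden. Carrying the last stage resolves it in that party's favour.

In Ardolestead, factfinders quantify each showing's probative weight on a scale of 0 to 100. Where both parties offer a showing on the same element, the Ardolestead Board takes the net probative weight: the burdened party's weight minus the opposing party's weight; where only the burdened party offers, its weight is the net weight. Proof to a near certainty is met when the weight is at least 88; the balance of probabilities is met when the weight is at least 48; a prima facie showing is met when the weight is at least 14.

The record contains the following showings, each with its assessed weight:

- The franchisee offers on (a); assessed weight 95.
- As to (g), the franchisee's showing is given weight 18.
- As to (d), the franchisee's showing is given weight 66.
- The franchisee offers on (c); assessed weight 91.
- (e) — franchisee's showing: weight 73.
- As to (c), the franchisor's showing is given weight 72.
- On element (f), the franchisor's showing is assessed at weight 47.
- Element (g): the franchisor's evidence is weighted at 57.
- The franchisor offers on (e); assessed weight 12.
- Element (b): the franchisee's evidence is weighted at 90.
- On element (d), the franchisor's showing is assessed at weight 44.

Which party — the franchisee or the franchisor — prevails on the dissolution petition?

At Stage 1 the franchisee must meet proof to a near certainty (weight is at least 88): on (a) the weight is 95, ≥ 88, so (a) meets the standard; on (b) the weight is 90, which does reach 88, so (b) meets the standard.
  Stage 1 is satisfied; the franchisee continues to bear the burden.
At Stage 2 the franchisee must meet a prima facie showing (weight is at least 14): on (c) the weight is 91 less the opposing 72 gives net 19, which does reach 14, so (c) meets the standard; on (d) the weight is 66 less the opposing 44 gives net 22, ≥ 14, so (d) meets the standard.
  All elements met. The franchisee retains the burden for Stage 3.
At Stage 3 the franchisee must meet the balance of probabilities (weight is at least 48): on (e) the weight is 73 less the opposing 12 gives net 61, which does reach 48, so (e) meets the standard.
  All elements met. The burden passes to the franchisor.
At Stage 4 the franchisor must meet the balance of probabilities (weight is at least 48): on (f) the weight is 47, which does not reach 48, so (f) does not meet the standard; on (g) the weight is 57 less the opposing 18 gives net 39, which does not reach 48, so (g) does not meet the standard.
  The franchisor does not carry Stage 4.
The franchisee prevails.

franchisee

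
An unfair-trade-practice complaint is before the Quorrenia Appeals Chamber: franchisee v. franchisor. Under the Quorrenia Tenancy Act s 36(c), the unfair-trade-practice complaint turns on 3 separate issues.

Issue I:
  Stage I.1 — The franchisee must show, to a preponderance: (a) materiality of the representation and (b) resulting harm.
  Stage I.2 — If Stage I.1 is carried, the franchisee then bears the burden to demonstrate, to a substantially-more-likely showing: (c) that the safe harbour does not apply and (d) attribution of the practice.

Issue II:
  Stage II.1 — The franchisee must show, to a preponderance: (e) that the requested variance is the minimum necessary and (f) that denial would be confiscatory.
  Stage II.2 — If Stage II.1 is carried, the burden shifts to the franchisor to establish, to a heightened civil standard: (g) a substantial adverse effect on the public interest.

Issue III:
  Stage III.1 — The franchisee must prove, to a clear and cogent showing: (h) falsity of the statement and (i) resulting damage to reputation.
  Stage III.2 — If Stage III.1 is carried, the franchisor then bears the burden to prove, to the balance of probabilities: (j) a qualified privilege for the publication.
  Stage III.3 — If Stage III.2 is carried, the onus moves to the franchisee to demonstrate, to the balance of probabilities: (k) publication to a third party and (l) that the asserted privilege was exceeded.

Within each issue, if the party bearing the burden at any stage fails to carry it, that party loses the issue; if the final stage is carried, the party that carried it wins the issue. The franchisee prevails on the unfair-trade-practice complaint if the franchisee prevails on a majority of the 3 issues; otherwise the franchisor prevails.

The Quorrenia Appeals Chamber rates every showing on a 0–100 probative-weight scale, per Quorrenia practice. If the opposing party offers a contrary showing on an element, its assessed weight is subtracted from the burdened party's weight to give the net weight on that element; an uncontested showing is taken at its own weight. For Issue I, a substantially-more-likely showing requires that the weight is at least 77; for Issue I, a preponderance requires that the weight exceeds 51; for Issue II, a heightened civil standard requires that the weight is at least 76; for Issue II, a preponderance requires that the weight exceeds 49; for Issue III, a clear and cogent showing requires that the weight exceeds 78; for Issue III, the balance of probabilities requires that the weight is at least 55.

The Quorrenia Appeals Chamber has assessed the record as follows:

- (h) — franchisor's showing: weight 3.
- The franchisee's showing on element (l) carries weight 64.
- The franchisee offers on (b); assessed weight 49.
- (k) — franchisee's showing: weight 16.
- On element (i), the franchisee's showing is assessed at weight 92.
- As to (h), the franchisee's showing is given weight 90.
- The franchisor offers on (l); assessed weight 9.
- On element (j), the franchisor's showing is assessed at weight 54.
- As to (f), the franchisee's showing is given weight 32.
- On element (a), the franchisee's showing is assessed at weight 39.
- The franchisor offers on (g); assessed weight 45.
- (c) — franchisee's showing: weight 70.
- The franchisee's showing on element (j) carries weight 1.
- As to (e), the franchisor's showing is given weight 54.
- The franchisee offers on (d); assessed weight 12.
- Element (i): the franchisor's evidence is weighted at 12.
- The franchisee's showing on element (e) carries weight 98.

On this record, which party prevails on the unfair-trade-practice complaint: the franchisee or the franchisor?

— Issue I —
Stage I.1 — burden on franchisee; standard: a preponderance (weight exceeds 51).
    (a): 39 ≤ 51 [not met]
    (b): 49 ≤ 51 [not met]
  The franchisee does not carry Stage I.1.
So the franchisor prevails on this issue.
— Issue II —
Stage II.1 — burden on franchisee; standard: a preponderance (weight exceeds 49).
    (e): 98 − 54 = 44 ≤ 49 [not met]
    (f): 32 ≤ 49 [not met]
  The franchisee does not carry Stage II.1.
So the franchisor prevails on this issue.
— Issue III —
Stage III.1 (franchisee, a clear and cogent showing, weight exceeds 78): (h) net 90−3=87 > 78 — meets; (i) net 92−12=80 > 78 — meets.
  Stage III.1 is satisfied; the onus moves to the franchisor.
Stage III.2 (franchisor, the balance of probabilities, weight is at least 55): (j) net 54−1=53 < 55 — fails.
  Not every element is met, so the franchisor fails to carry Stage III.2.
The analysis ends at Stage III.2; the franchisee prevails on this issue.
Per-issue: Issue I → franchisor; Issue II → franchisor; Issue III → franchisee. The franchisee must prevail on a majority of issues; overall, the franchisor prevails.

franchisor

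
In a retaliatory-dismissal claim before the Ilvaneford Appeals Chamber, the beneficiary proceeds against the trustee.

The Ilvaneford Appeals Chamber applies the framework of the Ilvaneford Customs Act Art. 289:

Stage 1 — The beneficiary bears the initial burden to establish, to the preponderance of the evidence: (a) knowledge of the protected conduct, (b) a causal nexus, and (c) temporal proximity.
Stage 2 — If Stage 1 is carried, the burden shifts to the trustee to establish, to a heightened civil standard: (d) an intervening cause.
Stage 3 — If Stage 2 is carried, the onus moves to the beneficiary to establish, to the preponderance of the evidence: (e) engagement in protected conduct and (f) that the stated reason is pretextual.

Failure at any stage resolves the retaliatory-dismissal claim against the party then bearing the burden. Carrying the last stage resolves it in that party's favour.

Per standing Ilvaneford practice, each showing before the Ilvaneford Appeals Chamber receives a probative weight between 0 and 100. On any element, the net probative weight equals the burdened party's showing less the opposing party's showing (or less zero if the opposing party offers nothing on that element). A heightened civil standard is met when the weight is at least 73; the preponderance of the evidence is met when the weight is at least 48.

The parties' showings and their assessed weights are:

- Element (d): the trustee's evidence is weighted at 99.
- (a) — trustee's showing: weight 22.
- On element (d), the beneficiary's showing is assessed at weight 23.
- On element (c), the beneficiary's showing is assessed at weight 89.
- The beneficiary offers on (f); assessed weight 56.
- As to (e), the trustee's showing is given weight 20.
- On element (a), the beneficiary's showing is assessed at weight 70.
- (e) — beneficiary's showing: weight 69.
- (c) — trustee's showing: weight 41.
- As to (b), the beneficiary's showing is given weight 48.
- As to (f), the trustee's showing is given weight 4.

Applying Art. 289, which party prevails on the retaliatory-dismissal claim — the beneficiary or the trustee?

Stage 1 (beneficiary, the preponderance of the evidence, weight is at least 48): (a) net 70−22=48 ≥ 48 — meets; (b) 48 ≥ 48 — meets; (c) net 89−41=48 ≥ 48 — meets.
  The beneficiary carries Stage 1; the trustee now bears the burden.
Stage 2 (trustee, a heightened civil standard, weight is at least 73): (d) net 99−23=76 ≥ 73 — meets.
  Stage 2 carried; the burden shifts to the beneficiary.
Stage 3 (beneficiary, the preponderance of the evidence, weight is at least 48): (e) net 69−20=49 ≥ 48 — meets; (f) net 56−4=52 ≥ 48 — meets.
  Stage 3 carried; the final stage is satisfied.
With every stage satisfied, the beneficiary prevails.

beneficiary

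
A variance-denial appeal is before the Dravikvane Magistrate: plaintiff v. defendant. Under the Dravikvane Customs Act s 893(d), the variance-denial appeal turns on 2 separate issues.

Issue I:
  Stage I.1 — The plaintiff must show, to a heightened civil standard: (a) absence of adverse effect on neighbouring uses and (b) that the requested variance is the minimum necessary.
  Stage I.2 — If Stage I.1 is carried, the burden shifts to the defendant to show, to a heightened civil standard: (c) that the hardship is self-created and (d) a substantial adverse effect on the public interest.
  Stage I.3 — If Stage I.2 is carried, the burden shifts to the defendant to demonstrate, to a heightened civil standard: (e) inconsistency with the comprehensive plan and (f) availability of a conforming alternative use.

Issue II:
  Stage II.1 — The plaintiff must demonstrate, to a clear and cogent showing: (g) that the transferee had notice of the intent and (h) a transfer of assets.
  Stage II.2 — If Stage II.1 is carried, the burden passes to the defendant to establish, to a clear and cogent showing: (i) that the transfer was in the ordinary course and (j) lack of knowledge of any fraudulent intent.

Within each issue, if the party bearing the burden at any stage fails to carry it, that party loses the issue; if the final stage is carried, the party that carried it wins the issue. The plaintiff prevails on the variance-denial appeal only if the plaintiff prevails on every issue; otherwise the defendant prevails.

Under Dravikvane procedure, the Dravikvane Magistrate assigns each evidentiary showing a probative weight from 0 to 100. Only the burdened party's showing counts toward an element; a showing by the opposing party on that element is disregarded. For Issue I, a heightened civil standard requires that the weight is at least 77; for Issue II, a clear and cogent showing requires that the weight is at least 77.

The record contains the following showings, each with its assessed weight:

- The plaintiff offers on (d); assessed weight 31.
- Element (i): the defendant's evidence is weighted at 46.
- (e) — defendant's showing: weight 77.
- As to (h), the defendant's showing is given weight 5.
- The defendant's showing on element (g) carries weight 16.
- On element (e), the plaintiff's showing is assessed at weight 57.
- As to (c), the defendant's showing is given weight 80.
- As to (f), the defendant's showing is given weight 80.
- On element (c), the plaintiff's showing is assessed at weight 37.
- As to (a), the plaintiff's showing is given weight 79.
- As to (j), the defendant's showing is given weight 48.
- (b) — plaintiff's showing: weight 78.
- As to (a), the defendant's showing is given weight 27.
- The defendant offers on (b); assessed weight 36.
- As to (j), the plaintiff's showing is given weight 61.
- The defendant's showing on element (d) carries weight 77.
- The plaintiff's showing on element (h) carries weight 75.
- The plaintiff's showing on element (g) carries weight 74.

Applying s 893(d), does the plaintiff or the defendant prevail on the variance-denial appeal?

— Issue I —
At Stage I.1 the plaintiff must meet a heightened civil standard (weight is at least 77): on (a) the weight is 79 (the defendant's 27 is given no effect), which does reach 77, so (a) meets the standard; on (b) the weight is 78 (the defendant's 36 is given no effect), which does reach 77, so (b) meets the standard.
  Stage I.1 carried; the burden shifts to the defendant.
At Stage I.2 the defendant must meet a heightened civil standard (weight is at least 77): on (c) the weight is 80 (the plaintiff's 37 is given no effect), ≥ 77, so (c) meets the standard; on (d) the weight is 77 (the plaintiff's 31 is given no effect), which does reach 77, so (d) meets the standard.
  All elements met. The defendant retains the burden for Stage I.3.
At Stage I.3 the defendant must meet a heightened civil standard (weight is at least 77): on (e) the weight is 77 (the plaintiff's 57 is given no effect), which does reach 77, so (e) meets the standard; on (f) the weight is 80, ≥ 77, so (f) meets the standard.
  Stage I.3 carried; the final stage is satisfied.
All stages carried — the defendant prevails on this issue.
— Issue II —
Stage II.1 (plaintiff, a clear and cogent showing, weight is at least 77): (g) 74 (defendant's 16 disregarded) < 77 — fails; (h) 75 (defendant's 5 disregarded) < 77 — fails.
  Stage II.1 not carried; the plaintiff fails its burden.
So the defendant prevails on this issue.
Per-issue: Issue I → defendant; Issue II → defendant. The plaintiff must prevail on every issue; overall, the defendant prevails.

defendant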